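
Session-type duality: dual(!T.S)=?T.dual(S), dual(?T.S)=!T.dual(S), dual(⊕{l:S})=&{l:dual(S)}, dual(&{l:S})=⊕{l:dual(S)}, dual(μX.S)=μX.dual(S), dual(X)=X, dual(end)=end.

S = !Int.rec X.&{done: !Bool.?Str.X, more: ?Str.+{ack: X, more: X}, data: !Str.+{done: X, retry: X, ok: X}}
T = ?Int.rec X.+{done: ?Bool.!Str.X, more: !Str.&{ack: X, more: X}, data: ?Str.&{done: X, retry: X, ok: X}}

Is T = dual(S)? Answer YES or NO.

!Int vs ?Int  ✓
  rec X vs rec X  ✓ (μ self-dual)
    &{done,more,data} vs +{done,more,data}  ✓ label sets agree
      • done:
        !Bool vs ?Bool  ✓
          ?Str vs !Str  ✓
            X vs X  ✓
      • more:
        ?Str vs !Str  ✓
          +{ack,more} vs &{ack,more}  ✓ label sets agree
            • ack:
              X vs X  ✓
            • more:
              X vs X  ✓
      • data:
        !Str vs ?Str  ✓
          +{done,retry,ok} vs &{done,retry,ok}  ✓ label sets agree
            • done:
              X vs X  ✓
            • retry:
              X vs X  ✓
            • ok:
              X vs X  ✓

YES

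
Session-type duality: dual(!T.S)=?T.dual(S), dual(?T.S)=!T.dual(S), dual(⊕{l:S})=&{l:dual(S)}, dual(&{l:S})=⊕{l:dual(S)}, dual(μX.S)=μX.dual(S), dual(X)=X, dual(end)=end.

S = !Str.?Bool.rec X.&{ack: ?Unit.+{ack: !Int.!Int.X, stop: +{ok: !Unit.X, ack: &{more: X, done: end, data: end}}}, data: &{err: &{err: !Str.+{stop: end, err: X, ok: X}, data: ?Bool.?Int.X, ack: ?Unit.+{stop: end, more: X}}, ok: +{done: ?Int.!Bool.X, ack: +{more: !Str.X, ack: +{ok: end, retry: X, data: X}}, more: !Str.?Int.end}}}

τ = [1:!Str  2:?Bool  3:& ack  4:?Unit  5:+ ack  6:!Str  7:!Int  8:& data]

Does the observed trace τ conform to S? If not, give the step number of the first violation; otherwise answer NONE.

[1] !Str  ✓  state: ?Bool.rec X.…
[2] ?Bool  ✓  state: rec X.…
[3] & ack  ✓  state: ?Unit.+{ack: !Int.!Int.rec X.…, stop: +{ok: !Unit.rec X.…, ack: &{more: rec X.…, done: end, data: end}}}
[4] ?Unit  ✓  state: +{ack: !Int.!Int.rec X.…, stop: +{ok: !Unit.rec X.…, ack: &{more: rec X.…, done: end, data: end}}}
[5] + ack  ✓  state: !Int.!Int.rec X.…
[6] got !Str, protocol expects !Int  ✗

6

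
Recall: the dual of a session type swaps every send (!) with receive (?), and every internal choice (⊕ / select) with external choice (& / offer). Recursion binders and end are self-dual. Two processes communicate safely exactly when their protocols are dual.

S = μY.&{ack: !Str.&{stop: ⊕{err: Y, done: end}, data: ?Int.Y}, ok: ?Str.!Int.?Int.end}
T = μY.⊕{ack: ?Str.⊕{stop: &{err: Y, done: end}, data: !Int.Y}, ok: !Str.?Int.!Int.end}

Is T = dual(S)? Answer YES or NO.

YES

μY vs μY  ok (rec unchanged)
  &{ack,ok} vs ⊕{ack,ok}  ok labels match
    case ack:
      !Str vs ?Str  ok
        &{stop,data} vs ⊕{stop,data}  ok labels match
          case stop:
            ⊕{err,done} vs &{err,done}  ok labels match
              case err:
                Y vs Y  ok
              case done:
                end vs end  ok
          case data:
            ?Int vs !Int  ok
              Y vs Y  ok
    case ok:
      ?Str vs !Str  ok
        !Int vs ?Int  ok
          ?Int vs !Int  ok
            end vs end  ok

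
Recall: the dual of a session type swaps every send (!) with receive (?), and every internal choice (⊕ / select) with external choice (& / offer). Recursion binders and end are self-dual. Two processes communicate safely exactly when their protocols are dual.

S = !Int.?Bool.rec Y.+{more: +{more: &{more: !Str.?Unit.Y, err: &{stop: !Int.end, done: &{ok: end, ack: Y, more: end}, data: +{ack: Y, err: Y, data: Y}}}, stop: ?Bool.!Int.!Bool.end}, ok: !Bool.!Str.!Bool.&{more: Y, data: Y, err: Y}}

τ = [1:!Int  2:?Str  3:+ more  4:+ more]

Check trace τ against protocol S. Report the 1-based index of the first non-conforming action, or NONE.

step 1: !Int  ✓  now at ?Bool.rec Y.…
step 2: got ?Str, protocol expects ?Bool  ✗

2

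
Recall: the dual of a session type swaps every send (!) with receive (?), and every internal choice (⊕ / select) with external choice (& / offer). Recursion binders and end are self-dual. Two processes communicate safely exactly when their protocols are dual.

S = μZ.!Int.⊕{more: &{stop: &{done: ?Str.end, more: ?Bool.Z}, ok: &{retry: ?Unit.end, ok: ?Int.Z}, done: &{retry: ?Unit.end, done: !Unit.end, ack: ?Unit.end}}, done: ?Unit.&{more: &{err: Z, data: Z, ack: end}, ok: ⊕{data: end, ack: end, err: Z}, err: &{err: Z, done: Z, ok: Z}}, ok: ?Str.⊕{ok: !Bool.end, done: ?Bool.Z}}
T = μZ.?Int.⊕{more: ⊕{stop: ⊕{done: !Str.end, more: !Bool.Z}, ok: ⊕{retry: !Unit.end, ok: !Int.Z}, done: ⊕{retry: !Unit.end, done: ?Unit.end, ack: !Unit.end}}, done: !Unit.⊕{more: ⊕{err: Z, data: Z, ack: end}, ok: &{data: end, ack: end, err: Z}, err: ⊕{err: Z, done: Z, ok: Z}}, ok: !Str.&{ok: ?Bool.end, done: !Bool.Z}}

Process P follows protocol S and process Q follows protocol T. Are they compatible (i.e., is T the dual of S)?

μZ vs μZ  match (μ self-dual)
  !Int vs ?Int  match
    ⊕{more,done,ok} vs ⊕{more,done,ok}  ✗ choice polarity not flipped — not dual

NO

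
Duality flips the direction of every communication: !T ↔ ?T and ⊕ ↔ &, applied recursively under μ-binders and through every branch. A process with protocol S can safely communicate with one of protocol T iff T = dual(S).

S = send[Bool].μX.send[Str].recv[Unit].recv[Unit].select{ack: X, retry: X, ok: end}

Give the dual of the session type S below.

recv[Bool].μX.recv[Str].send[Unit].send[Unit].offer{ack: X, retry: X, ok: end}

send[Bool] ↦ recv[Bool]
  μX ↦ μX  (binder kept)
    send[Str] ↦ recv[Str]
      recv[Unit] ↦ send[Unit]
        recv[Unit] ↦ send[Unit]
          select{ack,retry,ok} ↦ offer{ack,retry,ok}  (internal→external)
            [ack]
              X ↦ X
            [retry]
              X ↦ X
            [ok]
              end ↦ end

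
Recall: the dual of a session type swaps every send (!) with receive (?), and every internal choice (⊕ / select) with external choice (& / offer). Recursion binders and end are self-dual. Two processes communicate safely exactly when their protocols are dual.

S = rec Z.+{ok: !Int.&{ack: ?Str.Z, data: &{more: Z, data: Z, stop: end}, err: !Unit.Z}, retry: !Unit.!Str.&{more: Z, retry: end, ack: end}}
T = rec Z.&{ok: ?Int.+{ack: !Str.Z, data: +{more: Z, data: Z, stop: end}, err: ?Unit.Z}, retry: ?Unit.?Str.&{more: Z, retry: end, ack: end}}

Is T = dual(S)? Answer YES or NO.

rec Z | rec Z  ✓ (binder kept)
  +{ok,retry} | &{ok,retry}  ✓ same labels
    [ok]
      !Int | ?Int  ✓
        &{ack,data,err} | +{ack,data,err}  ✓ same labels
          [ack]
            ?Str | !Str  ✓
              Z | Z  ✓
          [data]
            &{more,data,stop} | +{more,data,stop}  ✓ same labels
              [more]
                Z | Z  ✓
              [data]
                Z | Z  ✓
              [stop]
                end | end  ✓
          [err]
            !Unit | ?Unit  ✓
              Z | Z  ✓
    [retry]
      !Unit | ?Unit  ✓
        !Str | ?Str  ✓
          &{more,retry,ack} | &{more,retry,ack}  ✗ choice polarity not flipped — not dual

NO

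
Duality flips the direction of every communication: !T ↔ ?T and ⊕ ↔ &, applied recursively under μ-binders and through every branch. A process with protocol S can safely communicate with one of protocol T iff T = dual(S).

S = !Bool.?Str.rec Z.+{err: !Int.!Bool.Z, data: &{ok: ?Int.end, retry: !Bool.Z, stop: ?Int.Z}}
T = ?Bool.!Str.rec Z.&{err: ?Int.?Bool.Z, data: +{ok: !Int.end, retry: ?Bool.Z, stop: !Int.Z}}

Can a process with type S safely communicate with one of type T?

!Bool vs ?Bool  ✓
  ?Str vs !Str  ✓
    rec Z vs rec Z  ✓ (μ self-dual)
      +{err,data} vs &{err,data}  ✓ label sets agree
        case err:
          !Int vs ?Int  ✓
            !Bool vs ?Bool  ✓
              Z vs Z  ✓
        case data:
          &{ok,retry,stop} vs +{ok,retry,stop}  ✓ label sets agree
            case ok:
              ?Int vs !Int  ✓
                end vs end  ✓
            case retry:
              !Bool vs ?Bool  ✓
                Z vs Z  ✓
            case stop:
              ?Int vs !Int  ✓
                Z vs Z  ✓

YES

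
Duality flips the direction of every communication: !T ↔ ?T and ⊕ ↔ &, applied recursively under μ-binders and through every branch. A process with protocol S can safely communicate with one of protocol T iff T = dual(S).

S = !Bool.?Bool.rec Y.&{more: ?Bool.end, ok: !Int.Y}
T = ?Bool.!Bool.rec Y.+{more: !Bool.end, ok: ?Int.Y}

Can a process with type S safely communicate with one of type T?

!Bool | ?Bool  ok
  ?Bool | !Bool  ok
    rec Y | rec Y  ok (binder kept)
      &{more,ok} | +{more,ok}  ok labels match
        [more]
          ?Bool | !Bool  ok
            end | end  ok
        [ok]
          !Int | ?Int  ok
            Y | Y  ok

YES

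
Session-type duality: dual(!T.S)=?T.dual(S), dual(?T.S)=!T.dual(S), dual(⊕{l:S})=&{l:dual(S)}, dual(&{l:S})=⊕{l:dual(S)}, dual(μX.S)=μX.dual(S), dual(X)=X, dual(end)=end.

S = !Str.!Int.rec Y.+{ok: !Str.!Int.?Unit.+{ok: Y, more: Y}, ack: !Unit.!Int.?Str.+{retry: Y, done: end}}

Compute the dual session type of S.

!Str = ?Str
  !Int = ?Int
    rec Y = rec Y  (μ self-dual)
      +{ok,ack} = &{ok,ack}  (⊕→&)
        case ok:
          !Str = ?Str
            !Int = ?Int
              ?Unit = !Unit
                +{ok,more} = &{ok,more}  (⊕→&)
                  case ok:
                    dual(Y) = Y
                  case more:
                    dual(Y) = Y
        case ack:
          !Unit = ?Unit
            !Int = ?Int
              ?Str = !Str
                +{retry,done} = &{retry,done}  (⊕→&)
                  case retry:
                    dual(Y) = Y
                  case done:
                    dual(end) = end

?Str.?Int.rec Y.&{ok: ?Str.?Int.!Unit.&{ok: Y, more: Y}, ack: ?Unit.?Int.!Str.&{retry: Y, done: end}}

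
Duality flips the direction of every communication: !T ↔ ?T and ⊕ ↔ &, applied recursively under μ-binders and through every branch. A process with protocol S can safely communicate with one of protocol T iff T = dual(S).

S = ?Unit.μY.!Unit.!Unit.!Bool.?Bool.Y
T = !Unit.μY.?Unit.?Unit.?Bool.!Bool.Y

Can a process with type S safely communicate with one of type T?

YES

?Unit vs !Unit  match
  μY vs μY  match (rec unchanged)
    !Unit vs ?Unit  match
      !Unit vs ?Unit  match
        !Bool vs ?Bool  match
          ?Bool vs !Bool  match
            Y vs Y  match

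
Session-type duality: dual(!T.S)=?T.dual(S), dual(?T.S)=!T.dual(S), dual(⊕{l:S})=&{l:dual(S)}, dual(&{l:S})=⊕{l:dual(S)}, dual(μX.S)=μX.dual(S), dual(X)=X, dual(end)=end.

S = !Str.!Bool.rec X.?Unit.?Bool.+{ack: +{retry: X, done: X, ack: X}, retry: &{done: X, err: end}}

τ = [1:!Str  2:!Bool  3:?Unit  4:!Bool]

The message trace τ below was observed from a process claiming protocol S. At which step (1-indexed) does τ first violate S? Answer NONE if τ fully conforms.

4

step 1: !Str  ✓  residual = !Bool.rec X.…
step 2: !Bool  ✓  residual = rec X.…
step 3: ?Unit  ✓  residual = ?Bool.+{ack: +{retry: rec X.…, done: rec X.…, ack: rec X.…}, retry: &{done: rec X.…, err: end}}
step 4: got !Bool, protocol expects ?Bool  ✗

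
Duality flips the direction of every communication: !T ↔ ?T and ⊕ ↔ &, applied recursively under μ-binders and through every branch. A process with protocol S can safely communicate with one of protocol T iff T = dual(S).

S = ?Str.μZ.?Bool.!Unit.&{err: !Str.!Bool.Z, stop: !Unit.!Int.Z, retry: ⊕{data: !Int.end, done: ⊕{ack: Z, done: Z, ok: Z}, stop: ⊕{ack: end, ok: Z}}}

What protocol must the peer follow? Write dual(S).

!Str.μZ.!Bool.?Unit.⊕{err: ?Str.?Bool.Z, stop: ?Unit.?Int.Z, retry: &{data: ?Int.end, done: &{ack: Z, done: Z, ok: Z}, stop: &{ack: end, ok: Z}}}

?Str ↦ !Str
  μZ ↦ μZ  (rec unchanged)
    ?Bool ↦ !Bool
      !Unit ↦ ?Unit
        &{err,stop,retry} ↦ ⊕{err,stop,retry}  (external→internal)
          • err:
            !Str ↦ ?Str
              !Bool ↦ ?Bool
                Z ↦ Z
          • stop:
            !Unit ↦ ?Unit
              !Int ↦ ?Int
                Z ↦ Z
          • retry:
            ⊕{data,done,stop} ↦ &{data,done,stop}  (⊕→&)
              • data:
                !Int ↦ ?Int
                  end ↦ end
              • done:
                ⊕{ack,done,ok} ↦ &{ack,done,ok}  (⊕→&)
                  • ack:
                    Z ↦ Z
                  • done:
                    Z ↦ Z
                  • ok:
                    Z ↦ Z
              • stop:
                ⊕{ack,ok} ↦ &{ack,ok}  (⊕→&)
                  • ack:
                    end ↦ end
                  • ok:
                    Z ↦ Z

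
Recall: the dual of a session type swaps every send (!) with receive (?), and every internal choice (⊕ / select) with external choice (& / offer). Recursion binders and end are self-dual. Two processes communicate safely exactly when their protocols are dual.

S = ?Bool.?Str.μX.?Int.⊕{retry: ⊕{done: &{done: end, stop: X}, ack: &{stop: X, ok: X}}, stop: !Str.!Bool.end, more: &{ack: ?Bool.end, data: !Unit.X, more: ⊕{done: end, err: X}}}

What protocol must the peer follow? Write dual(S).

?Bool = !Bool
  ?Str = !Str
    μX = μX  (rec unchanged)
      ?Int = !Int
        ⊕{retry,stop,more} = &{retry,stop,more}  (select→offer)
          case retry:
            ⊕{done,ack} = &{done,ack}  (select→offer)
              case done:
                &{done,stop} = ⊕{done,stop}  (external→internal)
                  case done:
                    end self-dual
                  case stop:
                    X self-dual
              case ack:
                &{stop,ok} = ⊕{stop,ok}  (external→internal)
                  case stop:
                    X self-dual
                  case ok:
                    X self-dual
          case stop:
            !Str = ?Str
              !Bool = ?Bool
                end self-dual
          case more:
            &{ack,data,more} = ⊕{ack,data,more}  (external→internal)
              case ack:
                ?Bool = !Bool
                  end self-dual
              case data:
                !Unit = ?Unit
                  X self-dual
              case more:
                ⊕{done,err} = &{done,err}  (select→offer)
                  case done:
                    end self-dual
                  case err:
                    X self-dual

!Bool.!Str.μX.!Int.&{retry: &{done: ⊕{done: end, stop: X}, ack: ⊕{stop: X, ok: X}}, stop: ?Str.?Bool.end, more: ⊕{ack: !Bool.end, data: ?Unit.X, more: &{done: end, err: X}}}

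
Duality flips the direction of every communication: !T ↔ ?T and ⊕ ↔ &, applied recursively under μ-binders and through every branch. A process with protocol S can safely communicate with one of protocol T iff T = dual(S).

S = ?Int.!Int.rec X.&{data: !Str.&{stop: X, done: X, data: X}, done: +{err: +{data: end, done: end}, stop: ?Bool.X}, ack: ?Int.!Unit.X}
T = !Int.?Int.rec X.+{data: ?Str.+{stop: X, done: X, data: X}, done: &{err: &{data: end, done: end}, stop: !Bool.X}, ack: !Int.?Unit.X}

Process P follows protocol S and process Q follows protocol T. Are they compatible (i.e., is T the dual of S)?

?Int | !Int  ok
  !Int | ?Int  ok
    rec X | rec X  ok (binder kept)
      &{data,done,ack} | +{data,done,ack}  ok label sets agree
        [data]
          !Str | ?Str  ok
            &{stop,done,data} | +{stop,done,data}  ok label sets agree
              [stop]
                X | X  ok
              [done]
                X | X  ok
              [data]
                X | X  ok
        [done]
          +{err,stop} | &{err,stop}  ok label sets agree
            [err]
              +{data,done} | &{data,done}  ok label sets agree
                [data]
                  end | end  ok
                [done]
                  end | end  ok
            [stop]
              ?Bool | !Bool  ok
                X | X  ok
        [ack]
          ?Int | !Int  ok
            !Unit | ?Unit  ok
              X | X  ok

YES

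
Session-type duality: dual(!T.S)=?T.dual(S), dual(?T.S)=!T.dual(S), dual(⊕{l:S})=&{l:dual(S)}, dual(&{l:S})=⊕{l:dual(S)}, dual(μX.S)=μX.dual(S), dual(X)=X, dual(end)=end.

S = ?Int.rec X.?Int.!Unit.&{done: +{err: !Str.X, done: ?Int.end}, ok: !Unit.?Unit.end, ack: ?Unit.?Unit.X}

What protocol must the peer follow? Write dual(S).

!Int.rec X.!Int.?Unit.+{done: &{err: ?Str.X, done: !Int.end}, ok: ?Unit.!Unit.end, ack: !Unit.!Unit.X}

?Int = !Int
  rec X = rec X  (rec unchanged)
    ?Int = !Int
      !Unit = ?Unit
        &{done,ok,ack} = +{done,ok,ack}  (offer→select)
          • done:
            +{err,done} = &{err,done}  (internal→external)
              • err:
                !Str = ?Str
                  X ↦ X
              • done:
                ?Int = !Int
                  end ↦ end
          • ok:
            !Unit = ?Unit
              ?Unit = !Unit
                end ↦ end
          • ack:
            ?Unit = !Unit
              ?Unit = !Unit
                X ↦ X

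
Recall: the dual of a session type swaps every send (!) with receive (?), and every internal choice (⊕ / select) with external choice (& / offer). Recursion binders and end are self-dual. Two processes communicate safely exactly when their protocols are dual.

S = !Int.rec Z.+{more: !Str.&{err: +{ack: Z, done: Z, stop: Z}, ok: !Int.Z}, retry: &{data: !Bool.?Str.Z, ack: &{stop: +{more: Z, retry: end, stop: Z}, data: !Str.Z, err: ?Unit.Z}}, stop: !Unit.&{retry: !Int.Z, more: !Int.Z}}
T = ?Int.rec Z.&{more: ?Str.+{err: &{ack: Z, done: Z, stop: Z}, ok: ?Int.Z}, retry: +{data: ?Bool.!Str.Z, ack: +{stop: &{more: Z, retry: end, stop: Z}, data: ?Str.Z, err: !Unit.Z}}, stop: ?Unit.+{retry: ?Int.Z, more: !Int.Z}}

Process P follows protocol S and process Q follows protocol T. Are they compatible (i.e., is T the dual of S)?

!Int ‖ ?Int  match
  rec Z ‖ rec Z  match (μ self-dual)
    +{more,retry,stop} ‖ &{more,retry,stop}  match same labels
      [more]
        !Str ‖ ?Str  match
          &{err,ok} ‖ +{err,ok}  match same labels
            [err]
              +{ack,done,stop} ‖ &{ack,done,stop}  match same labels
                [ack]
                  Z ‖ Z  match
                [done]
                  Z ‖ Z  match
                [stop]
                  Z ‖ Z  match
            [ok]
              !Int ‖ ?Int  match
                Z ‖ Z  match
      [retry]
        &{data,ack} ‖ +{data,ack}  match same labels
          [data]
            !Bool ‖ ?Bool  match
              ?Str ‖ !Str  match
                Z ‖ Z  match
          [ack]
            &{stop,data,err} ‖ +{stop,data,err}  match same labels
              [stop]
                +{more,retry,stop} ‖ &{more,retry,stop}  match same labels
                  [more]
                    Z ‖ Z  match
                  [retry]
                    end ‖ end  match
                  [stop]
                    Z ‖ Z  match
              [data]
                !Str ‖ ?Str  match
                  Z ‖ Z  match
              [err]
                ?Unit ‖ !Unit  match
                  Z ‖ Z  match
      [stop]
        !Unit ‖ ?Unit  match
          &{retry,more} ‖ +{retry,more}  match same labels
            [retry]
              !Int ‖ ?Int  match
                Z ‖ Z  match
            [more]
              !Int ‖ !Int  ✗ same direction on both sides — not dual

NO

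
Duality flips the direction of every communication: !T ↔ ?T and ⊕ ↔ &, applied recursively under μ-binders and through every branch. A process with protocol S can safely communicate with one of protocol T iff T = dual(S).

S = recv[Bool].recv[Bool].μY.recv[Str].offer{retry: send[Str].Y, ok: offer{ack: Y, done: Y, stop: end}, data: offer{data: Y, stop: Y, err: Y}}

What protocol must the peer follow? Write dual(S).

send[Bool].send[Bool].μY.send[Str].select{retry: recv[Str].Y, ok: select{ack: Y, done: Y, stop: end}, data: select{data: Y, stop: Y, err: Y}}

recv[Bool] → send[Bool]
  recv[Bool] → send[Bool]
    μY → μY  (binder kept)
      recv[Str] → send[Str]
        offer{retry,ok,data} → select{retry,ok,data}  (&→⊕)
          • retry:
            send[Str] → recv[Str]
              Y ↦ Y
          • ok:
            offer{ack,done,stop} → select{ack,done,stop}  (&→⊕)
              • ack:
                Y ↦ Y
              • done:
                Y ↦ Y
              • stop:
                end ↦ end
          • data:
            offer{data,stop,err} → select{data,stop,err}  (&→⊕)
              • data:
                Y ↦ Y
              • stop:
                Y ↦ Y
              • err:
                Y ↦ Y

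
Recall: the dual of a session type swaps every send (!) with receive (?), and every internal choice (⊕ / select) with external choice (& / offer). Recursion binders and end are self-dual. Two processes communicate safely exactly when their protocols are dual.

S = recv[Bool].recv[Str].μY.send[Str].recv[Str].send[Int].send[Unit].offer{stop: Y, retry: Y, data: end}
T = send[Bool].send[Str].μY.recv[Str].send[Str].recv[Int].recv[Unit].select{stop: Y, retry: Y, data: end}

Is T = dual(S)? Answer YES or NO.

YES

recv[Bool] ‖ send[Bool]  match
  recv[Str] ‖ send[Str]  match
    μY ‖ μY  match (rec unchanged)
      send[Str] ‖ recv[Str]  match
        recv[Str] ‖ send[Str]  match
          send[Int] ‖ recv[Int]  match
            send[Unit] ‖ recv[Unit]  match
              offer{stop,retry,data} ‖ select{stop,retry,data}  match label sets agree
                case stop:
                  Y ‖ Y  match
                case retry:
                  Y ‖ Y  match
                case data:
                  end ‖ end  match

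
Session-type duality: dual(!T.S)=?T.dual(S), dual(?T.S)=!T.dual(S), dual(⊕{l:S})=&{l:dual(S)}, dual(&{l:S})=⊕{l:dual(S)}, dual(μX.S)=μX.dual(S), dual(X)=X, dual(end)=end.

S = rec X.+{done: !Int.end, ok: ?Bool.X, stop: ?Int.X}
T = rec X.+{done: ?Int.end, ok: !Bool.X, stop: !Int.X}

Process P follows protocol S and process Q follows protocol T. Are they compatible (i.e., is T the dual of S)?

NO

rec X vs rec X  ok (binder kept)
  +{done,ok,stop} vs +{done,ok,stop}  ✗ choice polarity not flipped — not dual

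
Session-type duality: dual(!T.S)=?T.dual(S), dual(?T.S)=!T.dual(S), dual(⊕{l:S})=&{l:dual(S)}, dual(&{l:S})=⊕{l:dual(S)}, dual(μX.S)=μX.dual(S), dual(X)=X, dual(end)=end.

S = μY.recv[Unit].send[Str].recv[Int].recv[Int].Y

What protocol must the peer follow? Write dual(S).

μY = μY  (binder kept)
  recv[Unit] = send[Unit]
    send[Str] = recv[Str]
      recv[Int] = send[Int]
        recv[Int] = send[Int]
          Y self-dual

μY.send[Unit].recv[Str].send[Int].send[Int].Y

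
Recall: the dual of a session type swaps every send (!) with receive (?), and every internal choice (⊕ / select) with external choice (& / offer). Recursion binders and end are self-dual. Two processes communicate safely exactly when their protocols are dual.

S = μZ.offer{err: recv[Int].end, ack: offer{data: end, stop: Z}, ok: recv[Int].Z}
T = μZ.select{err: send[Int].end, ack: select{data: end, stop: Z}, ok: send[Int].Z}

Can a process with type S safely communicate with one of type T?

YES

μZ ‖ μZ  ✓ (μ self-dual)
  offer{err,ack,ok} ‖ select{err,ack,ok}  ✓ label sets agree
    [err]
      recv[Int] ‖ send[Int]  ✓
        end ‖ end  ✓
    [ack]
      offer{data,stop} ‖ select{data,stop}  ✓ label sets agree
        [data]
          end ‖ end  ✓
        [stop]
          Z ‖ Z  ✓
    [ok]
      recv[Int] ‖ send[Int]  ✓
        Z ‖ Z  ✓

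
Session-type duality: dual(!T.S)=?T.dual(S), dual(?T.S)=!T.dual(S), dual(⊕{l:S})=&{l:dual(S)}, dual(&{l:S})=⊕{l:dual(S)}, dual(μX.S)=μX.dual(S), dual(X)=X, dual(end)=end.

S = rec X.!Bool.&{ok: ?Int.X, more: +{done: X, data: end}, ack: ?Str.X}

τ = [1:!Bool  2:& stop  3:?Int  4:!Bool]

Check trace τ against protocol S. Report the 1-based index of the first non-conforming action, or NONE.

step 1: !Bool  ✓  cont: &{ok: ?Int.rec X.…, more: +{done: rec X.…, data: end}, ack: ?Str.rec X.…}
step 2: got & stop, protocol expects & ok or & more or & ack  ✗

2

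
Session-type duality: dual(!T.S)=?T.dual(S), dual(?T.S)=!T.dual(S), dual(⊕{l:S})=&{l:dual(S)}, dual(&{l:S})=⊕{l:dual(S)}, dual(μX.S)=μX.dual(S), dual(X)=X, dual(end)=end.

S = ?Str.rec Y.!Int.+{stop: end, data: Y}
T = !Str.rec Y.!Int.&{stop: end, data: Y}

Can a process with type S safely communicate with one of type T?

NO

?Str ‖ !Str  ok
  rec Y ‖ rec Y  ok (binder kept)
    !Int ‖ !Int  ✗ same direction on both sides — not dual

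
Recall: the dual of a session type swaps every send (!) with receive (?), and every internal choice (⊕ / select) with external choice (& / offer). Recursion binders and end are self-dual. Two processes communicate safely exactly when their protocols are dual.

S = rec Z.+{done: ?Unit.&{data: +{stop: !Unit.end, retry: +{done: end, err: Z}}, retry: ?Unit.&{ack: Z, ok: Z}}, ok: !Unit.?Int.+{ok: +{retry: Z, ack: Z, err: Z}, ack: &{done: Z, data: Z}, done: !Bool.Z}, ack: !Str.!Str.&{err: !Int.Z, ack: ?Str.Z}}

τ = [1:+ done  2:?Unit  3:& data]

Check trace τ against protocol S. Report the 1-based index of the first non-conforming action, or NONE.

step 1: + done  ok  residual = ?Unit.&{data: +{stop: !Unit.end, retry: +{done: end, err: rec Z.…}}, retry: ?Unit.&{ack: rec Z.…, ok: rec Z.…}}
step 2: ?Unit  ok  residual = &{data: +{stop: !Unit.end, retry: +{done: end, err: rec Z.…}}, retry: ?Unit.&{ack: rec Z.…, ok: rec Z.…}}
step 3: & data  ok  residual = +{stop: !Unit.end, retry: +{done: end, err: rec Z.…}}
trace exhausted — no violation

NONE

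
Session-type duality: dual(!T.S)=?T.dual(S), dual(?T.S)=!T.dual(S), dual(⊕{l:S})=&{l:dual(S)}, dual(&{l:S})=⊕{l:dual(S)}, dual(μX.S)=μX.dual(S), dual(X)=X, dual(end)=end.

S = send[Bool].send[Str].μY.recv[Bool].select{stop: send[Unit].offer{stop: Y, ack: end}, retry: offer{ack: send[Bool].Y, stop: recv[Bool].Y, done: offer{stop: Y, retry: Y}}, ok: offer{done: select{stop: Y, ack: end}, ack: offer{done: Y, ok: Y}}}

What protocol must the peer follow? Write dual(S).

recv[Bool].recv[Str].μY.send[Bool].offer{stop: recv[Unit].select{stop: Y, ack: end}, retry: select{ack: recv[Bool].Y, stop: send[Bool].Y, done: select{stop: Y, retry: Y}}, ok: select{done: offer{stop: Y, ack: end}, ack: select{done: Y, ok: Y}}}

send[Bool] ↦ recv[Bool]
  send[Str] ↦ recv[Str]
    μY ↦ μY  (μ self-dual)
      recv[Bool] ↦ send[Bool]
        select{stop,retry,ok} ↦ offer{stop,retry,ok}  (internal→external)
          [stop]
            send[Unit] ↦ recv[Unit]
              offer{stop,ack} ↦ select{stop,ack}  (offer→select)
                [stop]
                  Y ↦ Y
                [ack]
                  end ↦ end
          [retry]
            offer{ack,stop,done} ↦ select{ack,stop,done}  (offer→select)
              [ack]
                send[Bool] ↦ recv[Bool]
                  Y ↦ Y
              [stop]
                recv[Bool] ↦ send[Bool]
                  Y ↦ Y
              [done]
                offer{stop,retry} ↦ select{stop,retry}  (offer→select)
                  [stop]
                    Y ↦ Y
                  [retry]
                    Y ↦ Y
          [ok]
            offer{done,ack} ↦ select{done,ack}  (offer→select)
              [done]
                select{stop,ack} ↦ offer{stop,ack}  (internal→external)
                  [stop]
                    Y ↦ Y
                  [ack]
                    end ↦ end
              [ack]
                offer{done,ok} ↦ select{done,ok}  (offer→select)
                  [done]
                    Y ↦ Y
                  [ok]
                    Y ↦ Y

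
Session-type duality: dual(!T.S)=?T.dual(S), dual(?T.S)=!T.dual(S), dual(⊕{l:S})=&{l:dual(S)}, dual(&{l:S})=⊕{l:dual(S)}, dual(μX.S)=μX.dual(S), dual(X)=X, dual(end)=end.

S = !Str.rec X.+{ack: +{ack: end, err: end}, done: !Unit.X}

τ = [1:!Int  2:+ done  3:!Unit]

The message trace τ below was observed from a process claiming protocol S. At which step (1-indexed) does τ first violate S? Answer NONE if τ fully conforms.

1

[1] got !Int, protocol expects !Str  ✗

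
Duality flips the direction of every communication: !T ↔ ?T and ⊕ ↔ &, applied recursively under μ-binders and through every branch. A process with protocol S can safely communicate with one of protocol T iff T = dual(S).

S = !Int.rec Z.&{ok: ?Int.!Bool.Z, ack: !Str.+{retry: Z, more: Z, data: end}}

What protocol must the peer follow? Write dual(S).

!Int ↦ ?Int
  rec Z ↦ rec Z  (binder kept)
    &{ok,ack} ↦ +{ok,ack}  (external→internal)
      [ok]
        ?Int ↦ !Int
          !Bool ↦ ?Bool
            Z self-dual
      [ack]
        !Str ↦ ?Str
          +{retry,more,data} ↦ &{retry,more,data}  (internal→external)
            [retry]
              Z self-dual
            [more]
              Z self-dual
            [data]
              end self-dual

?Int.rec Z.+{ok: !Int.?Bool.Z, ack: ?Str.&{retry: Z, more: Z, data: end}}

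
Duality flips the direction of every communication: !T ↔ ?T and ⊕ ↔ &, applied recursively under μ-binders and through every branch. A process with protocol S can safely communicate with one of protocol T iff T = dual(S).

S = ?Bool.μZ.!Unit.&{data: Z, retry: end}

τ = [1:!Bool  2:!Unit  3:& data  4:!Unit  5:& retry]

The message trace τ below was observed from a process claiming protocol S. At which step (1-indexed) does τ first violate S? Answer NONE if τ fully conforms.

1

step 1: got !Bool, protocol expects ?Bool  ✗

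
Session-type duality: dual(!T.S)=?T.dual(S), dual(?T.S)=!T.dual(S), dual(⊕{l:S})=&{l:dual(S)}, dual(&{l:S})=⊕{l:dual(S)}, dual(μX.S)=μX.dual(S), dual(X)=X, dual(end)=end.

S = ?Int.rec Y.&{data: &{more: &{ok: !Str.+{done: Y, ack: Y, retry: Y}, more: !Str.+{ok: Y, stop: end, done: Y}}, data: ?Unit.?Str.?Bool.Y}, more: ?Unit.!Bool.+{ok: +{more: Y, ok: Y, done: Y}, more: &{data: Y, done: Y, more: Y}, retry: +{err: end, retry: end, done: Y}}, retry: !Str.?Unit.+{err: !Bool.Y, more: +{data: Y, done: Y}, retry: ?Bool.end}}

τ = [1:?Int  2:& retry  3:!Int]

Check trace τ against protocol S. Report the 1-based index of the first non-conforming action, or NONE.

3

step 1: ?Int  ok  state: rec Y.…
step 2: & retry  ok  state: !Str.?Unit.+{err: !Bool.rec Y.…, more: +{data: rec Y.…, done: rec Y.…}, retry: ?Bool.end}
step 3: got !Int, protocol expects !Str  ✗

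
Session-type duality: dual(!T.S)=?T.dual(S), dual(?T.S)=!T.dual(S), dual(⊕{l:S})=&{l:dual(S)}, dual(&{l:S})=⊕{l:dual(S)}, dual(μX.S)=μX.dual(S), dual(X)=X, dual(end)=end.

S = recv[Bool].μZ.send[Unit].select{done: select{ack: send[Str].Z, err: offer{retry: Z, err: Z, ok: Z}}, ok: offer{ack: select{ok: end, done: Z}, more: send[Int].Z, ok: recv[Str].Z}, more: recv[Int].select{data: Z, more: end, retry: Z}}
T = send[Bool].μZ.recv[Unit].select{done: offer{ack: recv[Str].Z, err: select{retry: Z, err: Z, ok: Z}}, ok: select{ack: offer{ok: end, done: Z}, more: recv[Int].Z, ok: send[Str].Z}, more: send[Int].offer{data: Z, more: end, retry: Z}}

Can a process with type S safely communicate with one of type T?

NO

recv[Bool] ‖ send[Bool]  ok
  μZ ‖ μZ  ok (rec unchanged)
    send[Unit] ‖ recv[Unit]  ok
      select{done,ok,more} ‖ select{done,ok,more}  ✗ choice polarity not flipped — not dual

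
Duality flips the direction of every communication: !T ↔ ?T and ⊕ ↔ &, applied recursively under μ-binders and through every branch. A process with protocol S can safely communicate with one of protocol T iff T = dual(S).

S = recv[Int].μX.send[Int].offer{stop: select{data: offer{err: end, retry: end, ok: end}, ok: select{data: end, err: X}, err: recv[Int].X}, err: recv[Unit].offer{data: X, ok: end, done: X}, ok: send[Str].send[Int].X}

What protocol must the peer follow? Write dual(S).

send[Int].μX.recv[Int].select{stop: offer{data: select{err: end, retry: end, ok: end}, ok: offer{data: end, err: X}, err: send[Int].X}, err: send[Unit].select{data: X, ok: end, done: X}, ok: recv[Str].recv[Int].X}

recv[Int] → send[Int]
  μX → μX  (μ self-dual)
    send[Int] → recv[Int]
      offer{stop,err,ok} → select{stop,err,ok}  (&→⊕)
        case stop:
          select{data,ok,err} → offer{data,ok,err}  (select→offer)
            case data:
              offer{err,retry,ok} → select{err,retry,ok}  (&→⊕)
                case err:
                  end ↦ end
                case retry:
                  end ↦ end
                case ok:
                  end ↦ end
            case ok:
              select{data,err} → offer{data,err}  (select→offer)
                case data:
                  end ↦ end
                case err:
                  X ↦ X
            case err:
              recv[Int] → send[Int]
                X ↦ X
        case err:
          recv[Unit] → send[Unit]
            offer{data,ok,done} → select{data,ok,done}  (&→⊕)
              case data:
                X ↦ X
              case ok:
                end ↦ end
              case done:
                X ↦ X
        case ok:
          send[Str] → recv[Str]
            send[Int] → recv[Int]
              X ↦ X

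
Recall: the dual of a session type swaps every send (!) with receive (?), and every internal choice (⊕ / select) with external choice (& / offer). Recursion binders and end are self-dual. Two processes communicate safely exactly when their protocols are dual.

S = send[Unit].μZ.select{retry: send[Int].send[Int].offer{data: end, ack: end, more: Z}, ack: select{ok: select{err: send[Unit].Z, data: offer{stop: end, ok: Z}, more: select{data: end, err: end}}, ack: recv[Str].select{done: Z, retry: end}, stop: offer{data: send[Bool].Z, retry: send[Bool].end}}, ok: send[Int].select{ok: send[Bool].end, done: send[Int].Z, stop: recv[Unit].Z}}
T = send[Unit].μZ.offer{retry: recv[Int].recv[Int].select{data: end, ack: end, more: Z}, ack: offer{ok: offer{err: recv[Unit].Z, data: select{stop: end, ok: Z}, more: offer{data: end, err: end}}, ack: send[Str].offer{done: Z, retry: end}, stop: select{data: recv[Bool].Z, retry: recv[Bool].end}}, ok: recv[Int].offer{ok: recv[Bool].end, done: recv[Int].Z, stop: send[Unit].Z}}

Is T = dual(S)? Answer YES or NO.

NO

send[Unit] | send[Unit]  ✗ same direction on both sides — not dual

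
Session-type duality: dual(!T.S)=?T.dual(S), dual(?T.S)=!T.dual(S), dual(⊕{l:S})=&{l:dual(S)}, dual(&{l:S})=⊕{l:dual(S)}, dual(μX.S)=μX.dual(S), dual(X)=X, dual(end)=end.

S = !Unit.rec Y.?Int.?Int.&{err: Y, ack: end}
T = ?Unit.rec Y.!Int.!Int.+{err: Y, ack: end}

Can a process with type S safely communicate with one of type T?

YES

!Unit ‖ ?Unit  match
  rec Y ‖ rec Y  match (μ self-dual)
    ?Int ‖ !Int  match
      ?Int ‖ !Int  match
        &{err,ack} ‖ +{err,ack}  match same labels
          [err]
            Y ‖ Y  match
          [ack]
            end ‖ end  match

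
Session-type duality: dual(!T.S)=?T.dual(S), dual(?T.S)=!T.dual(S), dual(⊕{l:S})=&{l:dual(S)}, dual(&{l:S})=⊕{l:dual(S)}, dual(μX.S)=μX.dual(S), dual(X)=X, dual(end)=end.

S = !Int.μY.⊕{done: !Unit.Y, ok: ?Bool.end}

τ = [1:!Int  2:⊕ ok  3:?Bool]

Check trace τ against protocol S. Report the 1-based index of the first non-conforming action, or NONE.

[1] !Int  ok  residual = μY.…
[2] ⊕ ok  ok  residual = ?Bool.end
[3] ?Bool  ok  residual = end
τ conforms to S (length 3)

NONE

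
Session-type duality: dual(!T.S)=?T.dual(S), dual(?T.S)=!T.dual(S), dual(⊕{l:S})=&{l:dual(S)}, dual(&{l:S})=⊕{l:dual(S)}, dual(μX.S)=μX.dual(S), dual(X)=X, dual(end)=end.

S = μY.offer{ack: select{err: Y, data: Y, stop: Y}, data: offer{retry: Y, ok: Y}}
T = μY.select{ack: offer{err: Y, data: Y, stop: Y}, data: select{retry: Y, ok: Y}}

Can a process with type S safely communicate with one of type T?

μY ‖ μY  ok (μ self-dual)
  offer{ack,data} ‖ select{ack,data}  ok label sets agree
    • ack:
      select{err,data,stop} ‖ offer{err,data,stop}  ok label sets agree
        • err:
          Y ‖ Y  ok
        • data:
          Y ‖ Y  ok
        • stop:
          Y ‖ Y  ok
    • data:
      offer{retry,ok} ‖ select{retry,ok}  ok label sets agree
        • retry:
          Y ‖ Y  ok
        • ok:
          Y ‖ Y  ok

YES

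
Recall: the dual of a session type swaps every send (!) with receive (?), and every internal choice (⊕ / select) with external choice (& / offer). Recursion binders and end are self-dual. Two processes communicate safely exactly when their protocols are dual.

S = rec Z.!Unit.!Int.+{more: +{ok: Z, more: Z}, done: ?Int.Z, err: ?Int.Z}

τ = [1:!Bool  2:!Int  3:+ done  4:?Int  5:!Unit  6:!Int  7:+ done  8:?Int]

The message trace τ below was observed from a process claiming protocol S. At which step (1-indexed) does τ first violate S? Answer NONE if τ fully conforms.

[1] got !Bool, protocol expects !Unit  ✗

1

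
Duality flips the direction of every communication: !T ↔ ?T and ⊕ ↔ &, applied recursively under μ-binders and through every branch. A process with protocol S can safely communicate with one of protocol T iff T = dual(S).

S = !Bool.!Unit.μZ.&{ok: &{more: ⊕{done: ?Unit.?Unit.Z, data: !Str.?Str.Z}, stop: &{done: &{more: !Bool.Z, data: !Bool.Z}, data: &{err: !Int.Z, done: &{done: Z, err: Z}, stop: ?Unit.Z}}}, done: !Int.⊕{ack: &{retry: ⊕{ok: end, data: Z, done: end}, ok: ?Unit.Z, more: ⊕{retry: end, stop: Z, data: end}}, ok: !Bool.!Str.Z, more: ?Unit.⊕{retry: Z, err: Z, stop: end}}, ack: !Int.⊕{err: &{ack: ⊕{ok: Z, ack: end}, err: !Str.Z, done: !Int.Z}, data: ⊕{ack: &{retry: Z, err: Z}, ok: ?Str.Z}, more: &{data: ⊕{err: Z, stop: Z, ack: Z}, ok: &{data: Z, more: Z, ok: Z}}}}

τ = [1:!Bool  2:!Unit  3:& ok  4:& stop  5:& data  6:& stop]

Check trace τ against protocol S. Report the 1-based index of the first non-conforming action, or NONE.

[1] !Bool  ✓  residual = !Unit.μZ.…
[2] !Unit  ✓  residual = μZ.…
[3] & ok  ✓  residual = &{more: ⊕{done: ?Unit.?Unit.μZ.…, data: !Str.?Str.μZ.…}, stop: &{done: &{more: !Bool.μZ.…, data: !Bool.μZ.…}, data: &{err: !Int.μZ.…, done: &{done: μZ.…, err: μZ.…}, stop: ?Unit.μZ.…}}}
[4] & stop  ✓  residual = &{done: &{more: !Bool.μZ.…, data: !Bool.μZ.…}, data: &{err: !Int.μZ.…, done: &{done: μZ.…, err: μZ.…}, stop: ?Unit.μZ.…}}
[5] & data  ✓  residual = &{err: !Int.μZ.…, done: &{done: μZ.…, err: μZ.…}, stop: ?Unit.μZ.…}
[6] & stop  ✓  residual = ?Unit.μZ.…
trace exhausted — no violation

NONE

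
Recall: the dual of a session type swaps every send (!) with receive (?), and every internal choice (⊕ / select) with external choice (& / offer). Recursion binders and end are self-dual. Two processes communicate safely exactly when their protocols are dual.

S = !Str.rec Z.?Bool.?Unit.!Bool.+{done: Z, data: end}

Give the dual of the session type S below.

!Str = ?Str
  rec Z = rec Z  (μ self-dual)
    ?Bool = !Bool
      ?Unit = !Unit
        !Bool = ?Bool
          +{done,data} = &{done,data}  (⊕→&)
            [done]
              dual(Z) = Z
            [data]
              dual(end) = end

?Str.rec Z.!Bool.!Unit.?Bool.&{done: Z, data: end}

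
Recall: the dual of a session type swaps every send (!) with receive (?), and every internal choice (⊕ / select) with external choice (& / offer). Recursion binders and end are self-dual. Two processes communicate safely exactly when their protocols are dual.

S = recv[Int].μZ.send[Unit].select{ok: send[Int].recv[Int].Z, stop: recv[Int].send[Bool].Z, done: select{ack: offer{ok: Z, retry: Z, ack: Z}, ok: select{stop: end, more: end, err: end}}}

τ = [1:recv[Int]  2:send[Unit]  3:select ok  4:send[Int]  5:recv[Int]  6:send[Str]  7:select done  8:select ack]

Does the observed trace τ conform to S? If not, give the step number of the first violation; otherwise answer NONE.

@1 recv[Int]  match  now at μZ.…
@2 send[Unit]  match  now at select{ok: send[Int].recv[Int].μZ.…, stop: recv[Int].send[Bool].μZ.…, done: select{ack: offer{ok: μZ.…, retry: μZ.…, ack: μZ.…}, ok: select{stop: end, more: end, err: end}}}
@3 select ok  match  now at send[Int].recv[Int].μZ.…
@4 send[Int]  match  now at recv[Int].μZ.…
@5 recv[Int]  match  now at μZ.…
@6 got send[Str], protocol expects send[Unit]  ✗

6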